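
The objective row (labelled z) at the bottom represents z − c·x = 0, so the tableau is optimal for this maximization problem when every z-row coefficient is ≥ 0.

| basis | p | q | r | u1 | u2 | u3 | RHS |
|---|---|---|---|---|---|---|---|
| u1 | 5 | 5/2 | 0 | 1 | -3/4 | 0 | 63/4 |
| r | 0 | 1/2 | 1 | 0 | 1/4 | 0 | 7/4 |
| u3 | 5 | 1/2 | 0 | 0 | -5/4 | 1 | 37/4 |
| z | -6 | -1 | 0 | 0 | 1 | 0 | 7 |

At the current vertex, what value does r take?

7/4

r is basic (row 2); its value is the RHS of that row, 7/4.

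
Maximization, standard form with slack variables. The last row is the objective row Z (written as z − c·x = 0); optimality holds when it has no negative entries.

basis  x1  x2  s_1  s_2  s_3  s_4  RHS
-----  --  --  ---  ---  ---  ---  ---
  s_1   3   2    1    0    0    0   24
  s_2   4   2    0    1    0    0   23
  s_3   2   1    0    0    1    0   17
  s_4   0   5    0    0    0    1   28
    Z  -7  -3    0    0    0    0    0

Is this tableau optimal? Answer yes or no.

The Z-row has a negative entry -7 in column x1, so it is not optimal.

no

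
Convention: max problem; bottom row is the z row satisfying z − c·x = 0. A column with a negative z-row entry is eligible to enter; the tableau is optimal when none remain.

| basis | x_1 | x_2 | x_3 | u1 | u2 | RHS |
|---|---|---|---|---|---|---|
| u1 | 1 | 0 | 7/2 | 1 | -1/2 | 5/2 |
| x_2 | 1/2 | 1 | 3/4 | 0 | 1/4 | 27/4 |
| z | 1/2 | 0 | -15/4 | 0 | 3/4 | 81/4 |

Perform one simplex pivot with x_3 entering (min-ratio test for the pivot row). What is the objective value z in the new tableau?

321/14

Ratio test on column x_3 — row 1: (5/2)/(7/2) = 5/7; row 2: (27/4)/(3/4) = 9. Minimum is 5/7 at row 1 (u1 leaves); pivot element 7/2.
Pivot on row 1; the z-row RHS becomes 81/4 − (-15/4)·(5/7) = 321/14.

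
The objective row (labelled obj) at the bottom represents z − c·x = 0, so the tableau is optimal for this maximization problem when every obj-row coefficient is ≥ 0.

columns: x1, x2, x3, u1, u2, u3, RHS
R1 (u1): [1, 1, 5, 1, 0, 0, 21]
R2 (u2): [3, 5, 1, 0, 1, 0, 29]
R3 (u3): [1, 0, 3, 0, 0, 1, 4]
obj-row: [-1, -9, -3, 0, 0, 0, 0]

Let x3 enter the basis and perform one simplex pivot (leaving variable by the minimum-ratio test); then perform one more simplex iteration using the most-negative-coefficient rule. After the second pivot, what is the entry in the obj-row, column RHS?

269/5

Ratio test on column x3 — row 1: 21/5 = 21/5; row 2: 29/1 = 29; row 3: 4/3 = 4/3. Minimum is 4/3 at row 3 (u3 leaves); pivot element 3.
Divide row 3 by 3; eliminate column x3 from the other rows.
Second iteration: most negative obj-row entry is -9 in column x2, so x2 enters.
Ratio test on column x2 — row 1: (43/3)/1 = 43/3; row 2: (83/3)/5 = 83/15; row 3: entry 0 ≤ 0. Minimum is 83/15 at row 2 (u2 leaves); pivot element 5.
Divide row 2 by 5; eliminate column x2 from the other rows.
After both pivots, the entry at the obj-row, column RHS is 269/5.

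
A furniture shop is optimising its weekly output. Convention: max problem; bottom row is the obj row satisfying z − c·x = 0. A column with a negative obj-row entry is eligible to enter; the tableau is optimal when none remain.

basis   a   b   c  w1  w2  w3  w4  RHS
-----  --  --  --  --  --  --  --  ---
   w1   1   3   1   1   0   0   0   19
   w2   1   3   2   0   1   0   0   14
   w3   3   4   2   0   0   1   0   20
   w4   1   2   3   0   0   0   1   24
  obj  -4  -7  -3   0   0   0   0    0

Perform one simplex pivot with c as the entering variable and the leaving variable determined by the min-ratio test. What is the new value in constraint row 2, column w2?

Ratio test on column c — row 1: 19/1 = 19; row 2: 14/2 = 7; row 3: 20/2 = 10; row 4: 24/3 = 8. Minimum is 7 at row 2 (w2 leaves); pivot element 2.
Divide row 2 by 2; eliminate column c from the other rows.
In the new row 2, the w2 entry is the old entry divided by the pivot: 1/2 = 1/2.

1/2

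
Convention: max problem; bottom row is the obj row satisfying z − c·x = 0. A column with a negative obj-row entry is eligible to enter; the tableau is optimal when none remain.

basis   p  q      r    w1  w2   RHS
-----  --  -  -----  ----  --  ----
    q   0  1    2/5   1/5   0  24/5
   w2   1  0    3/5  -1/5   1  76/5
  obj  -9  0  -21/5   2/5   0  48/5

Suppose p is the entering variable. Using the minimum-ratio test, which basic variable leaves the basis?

Column p entries and ratios — q: 0 ≤ 0, skip; w2: (76/5)/1 = 76/5.
Smallest ratio is 76/5 in the row of w2, so w2 leaves.

w2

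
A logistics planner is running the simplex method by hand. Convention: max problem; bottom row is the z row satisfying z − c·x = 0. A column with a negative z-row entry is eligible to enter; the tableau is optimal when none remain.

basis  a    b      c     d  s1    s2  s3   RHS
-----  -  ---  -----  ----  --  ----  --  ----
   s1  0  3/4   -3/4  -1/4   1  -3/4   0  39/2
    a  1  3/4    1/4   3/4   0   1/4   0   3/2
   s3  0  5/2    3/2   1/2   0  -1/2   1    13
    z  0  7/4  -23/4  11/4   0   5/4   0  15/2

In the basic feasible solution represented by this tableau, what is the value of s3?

13

s3 is basic (row 3); its value is the RHS of that row, 13.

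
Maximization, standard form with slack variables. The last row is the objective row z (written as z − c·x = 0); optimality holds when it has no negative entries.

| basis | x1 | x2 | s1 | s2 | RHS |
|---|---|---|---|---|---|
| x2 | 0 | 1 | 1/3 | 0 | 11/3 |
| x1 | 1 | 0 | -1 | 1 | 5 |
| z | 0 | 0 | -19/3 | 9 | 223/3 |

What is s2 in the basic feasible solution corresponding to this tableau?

0

s2 is not in the basis, so in the current basic feasible solution s2 = 0.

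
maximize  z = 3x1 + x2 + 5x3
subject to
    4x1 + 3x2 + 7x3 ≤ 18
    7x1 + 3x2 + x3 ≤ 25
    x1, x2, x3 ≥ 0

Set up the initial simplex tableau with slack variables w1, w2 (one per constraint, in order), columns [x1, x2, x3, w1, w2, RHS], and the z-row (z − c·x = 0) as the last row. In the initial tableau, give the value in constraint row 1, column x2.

3

Constraint 1 has coefficient 3 on x2.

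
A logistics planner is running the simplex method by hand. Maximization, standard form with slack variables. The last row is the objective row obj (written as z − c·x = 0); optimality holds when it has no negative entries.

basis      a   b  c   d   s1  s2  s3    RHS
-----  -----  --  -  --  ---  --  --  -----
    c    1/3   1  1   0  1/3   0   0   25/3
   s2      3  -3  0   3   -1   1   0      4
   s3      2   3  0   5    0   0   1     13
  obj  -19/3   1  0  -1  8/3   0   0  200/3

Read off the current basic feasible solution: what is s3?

13

s3 is basic (row 3); its value is the RHS of that row, 13.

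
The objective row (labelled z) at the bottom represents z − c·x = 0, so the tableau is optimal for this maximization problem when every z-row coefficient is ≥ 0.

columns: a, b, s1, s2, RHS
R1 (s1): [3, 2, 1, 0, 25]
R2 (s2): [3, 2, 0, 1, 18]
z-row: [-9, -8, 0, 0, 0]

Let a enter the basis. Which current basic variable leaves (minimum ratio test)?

s2

Column a entries and ratios — s1: 25/3 = 25/3; s2: 18/3 = 6.
Smallest ratio is 6 in the row of s2, so s2 leaves.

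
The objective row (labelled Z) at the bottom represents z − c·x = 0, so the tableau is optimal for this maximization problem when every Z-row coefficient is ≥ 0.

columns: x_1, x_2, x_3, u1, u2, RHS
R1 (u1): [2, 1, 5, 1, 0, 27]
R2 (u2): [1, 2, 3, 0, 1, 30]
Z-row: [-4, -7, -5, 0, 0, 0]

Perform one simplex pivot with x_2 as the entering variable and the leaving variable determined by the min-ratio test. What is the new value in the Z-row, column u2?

7/2

Ratio test on column x_2 — row 1: 27/1 = 27; row 2: 30/2 = 15. Minimum is 15 at row 2 (u2 leaves); pivot element 2.
Divide row 2 by 2; eliminate column x_2 from the other rows.
Z-row update in column u2: 0 − (-7)·(1/2) = 7/2.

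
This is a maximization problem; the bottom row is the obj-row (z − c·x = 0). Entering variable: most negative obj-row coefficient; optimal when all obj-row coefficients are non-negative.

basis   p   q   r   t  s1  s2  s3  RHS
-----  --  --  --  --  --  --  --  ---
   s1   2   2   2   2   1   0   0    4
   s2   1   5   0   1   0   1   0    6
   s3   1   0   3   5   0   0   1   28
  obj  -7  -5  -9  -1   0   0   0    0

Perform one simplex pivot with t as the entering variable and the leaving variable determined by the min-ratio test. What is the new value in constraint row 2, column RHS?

Ratio test on column t — row 1: 4/2 = 2; row 2: 6/1 = 6; row 3: 28/5 = 28/5. Minimum is 2 at row 1 (s1 leaves); pivot element 2.
Divide row 1 by 2; eliminate column t from the other rows.
Row 2 update in column RHS: 6 − 1·2 = 4.

4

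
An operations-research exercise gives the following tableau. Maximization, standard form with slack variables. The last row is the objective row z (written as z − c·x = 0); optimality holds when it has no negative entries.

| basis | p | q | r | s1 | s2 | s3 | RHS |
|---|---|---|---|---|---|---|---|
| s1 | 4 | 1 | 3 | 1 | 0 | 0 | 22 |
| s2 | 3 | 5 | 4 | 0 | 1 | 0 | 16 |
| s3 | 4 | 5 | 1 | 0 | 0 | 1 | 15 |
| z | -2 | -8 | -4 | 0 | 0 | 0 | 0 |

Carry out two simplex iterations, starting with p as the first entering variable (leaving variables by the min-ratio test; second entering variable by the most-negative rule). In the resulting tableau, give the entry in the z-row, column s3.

Ratio test on column p — row 1: 22/4 = 11/2; row 2: 16/3 = 16/3; row 3: 15/4 = 15/4. Minimum is 15/4 at row 3 (s3 leaves); pivot element 4.
Divide row 3 by 4; eliminate column p from the other rows.
Second iteration: most negative z-row entry is -11/2 in column q, so q enters.
Ratio test on column q — row 1: entry -4 ≤ 0; row 2: (19/4)/(5/4) = 19/5; row 3: (15/4)/(5/4) = 3. Minimum is 3 at row 3 (p leaves); pivot element 5/4.
Divide row 3 by 5/4; eliminate column q from the other rows.
After both pivots, the entry at the z-row, column s3 is 8/5.

8/5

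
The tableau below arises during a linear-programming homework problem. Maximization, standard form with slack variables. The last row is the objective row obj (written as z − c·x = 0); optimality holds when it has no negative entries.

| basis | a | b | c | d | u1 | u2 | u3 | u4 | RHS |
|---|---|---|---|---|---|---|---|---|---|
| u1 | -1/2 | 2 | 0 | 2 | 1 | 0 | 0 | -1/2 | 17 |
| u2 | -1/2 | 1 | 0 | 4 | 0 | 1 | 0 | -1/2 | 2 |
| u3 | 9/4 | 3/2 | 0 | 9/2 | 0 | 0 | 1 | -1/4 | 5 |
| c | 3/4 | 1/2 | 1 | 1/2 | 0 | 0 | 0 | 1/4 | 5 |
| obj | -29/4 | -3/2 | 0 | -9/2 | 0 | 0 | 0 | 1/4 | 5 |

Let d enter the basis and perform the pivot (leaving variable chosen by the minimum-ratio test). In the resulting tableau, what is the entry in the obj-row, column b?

Ratio test on column d — row 1: 17/2 = 17/2; row 2: 2/4 = 1/2; row 3: 5/(9/2) = 10/9; row 4: 5/(1/2) = 10. Minimum is 1/2 at row 2 (u2 leaves); pivot element 4.
Divide row 2 by 4; eliminate column d from the other rows.
obj-row update in column b: -3/2 − (-9/2)·(1/4) = -3/8.

-3/8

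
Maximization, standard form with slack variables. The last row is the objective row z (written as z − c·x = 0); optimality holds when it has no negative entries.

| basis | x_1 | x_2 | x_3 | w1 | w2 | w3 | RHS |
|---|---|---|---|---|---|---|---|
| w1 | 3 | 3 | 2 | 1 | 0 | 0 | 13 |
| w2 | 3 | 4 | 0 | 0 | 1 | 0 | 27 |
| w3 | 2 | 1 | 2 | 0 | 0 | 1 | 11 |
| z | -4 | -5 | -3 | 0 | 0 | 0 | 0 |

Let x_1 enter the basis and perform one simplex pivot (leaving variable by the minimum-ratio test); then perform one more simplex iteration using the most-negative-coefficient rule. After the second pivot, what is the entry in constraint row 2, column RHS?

Ratio test on column x_1 — row 1: 13/3 = 13/3; row 2: 27/3 = 9; row 3: 11/2 = 11/2. Minimum is 13/3 at row 1 (w1 leaves); pivot element 3.
Divide row 1 by 3; eliminate column x_1 from the other rows.
Second iteration: most negative z-row entry is -1 in column x_2, so x_2 enters.
Ratio test on column x_2 — row 1: (13/3)/1 = 13/3; row 2: 14/1 = 14; row 3: entry -1 ≤ 0. Minimum is 13/3 at row 1 (x_1 leaves); pivot element 1.
Divide row 1 by 1; eliminate column x_2 from the other rows.
After both pivots, the entry at constraint row 2, column RHS is 29/3.

29/3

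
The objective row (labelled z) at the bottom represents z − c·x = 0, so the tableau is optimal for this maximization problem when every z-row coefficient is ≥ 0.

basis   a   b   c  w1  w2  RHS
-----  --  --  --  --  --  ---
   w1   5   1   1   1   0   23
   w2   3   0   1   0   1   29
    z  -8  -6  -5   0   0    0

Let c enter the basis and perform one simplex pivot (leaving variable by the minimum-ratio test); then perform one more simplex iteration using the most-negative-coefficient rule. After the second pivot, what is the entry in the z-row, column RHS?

138

Ratio test on column c — row 1: 23/1 = 23; row 2: 29/1 = 29. Minimum is 23 at row 1 (w1 leaves); pivot element 1.
Divide row 1 by 1; eliminate column c from the other rows.
Second iteration: most negative z-row entry is -1 in column b, so b enters.
Ratio test on column b — row 1: 23/1 = 23; row 2: entry -1 ≤ 0. Minimum is 23 at row 1 (c leaves); pivot element 1.
Divide row 1 by 1; eliminate column b from the other rows.
After both pivots, the entry at the z-row, column RHS is 138.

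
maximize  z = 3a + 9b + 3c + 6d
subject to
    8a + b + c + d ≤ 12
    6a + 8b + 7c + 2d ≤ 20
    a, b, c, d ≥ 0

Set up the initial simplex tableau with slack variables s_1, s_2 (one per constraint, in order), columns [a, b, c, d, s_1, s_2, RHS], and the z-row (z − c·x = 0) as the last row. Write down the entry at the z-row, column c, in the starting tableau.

-3

The z-row carries the negated objective coefficients: the c entry is -3.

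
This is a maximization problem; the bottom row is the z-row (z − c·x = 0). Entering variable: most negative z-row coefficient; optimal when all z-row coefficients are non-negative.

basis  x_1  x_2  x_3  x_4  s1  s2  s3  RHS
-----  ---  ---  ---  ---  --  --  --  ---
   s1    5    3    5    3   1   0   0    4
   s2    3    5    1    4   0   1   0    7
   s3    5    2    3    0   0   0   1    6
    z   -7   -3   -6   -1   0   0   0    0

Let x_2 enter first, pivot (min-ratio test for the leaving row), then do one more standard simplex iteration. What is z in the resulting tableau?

Ratio test on column x_2 — row 1: 4/3 = 4/3; row 2: 7/5 = 7/5; row 3: 6/2 = 3. Minimum is 4/3 at row 1 (s1 leaves); pivot element 3.
Pivot on row 1; the z-row RHS becomes 0 − (-3)·(4/3) = 4.
Next entering variable (most negative z-row entry -2): x_1.
Ratio test on column x_1 — row 1: (4/3)/(5/3) = 4/5; row 2: entry -16/3 ≤ 0; row 3: (10/3)/(5/3) = 2. Minimum is 4/5 at row 1 (x_2 leaves); pivot element 5/3.
After the second pivot the z-row RHS is 4 − (-2)·(4/5) = 28/5.

28/5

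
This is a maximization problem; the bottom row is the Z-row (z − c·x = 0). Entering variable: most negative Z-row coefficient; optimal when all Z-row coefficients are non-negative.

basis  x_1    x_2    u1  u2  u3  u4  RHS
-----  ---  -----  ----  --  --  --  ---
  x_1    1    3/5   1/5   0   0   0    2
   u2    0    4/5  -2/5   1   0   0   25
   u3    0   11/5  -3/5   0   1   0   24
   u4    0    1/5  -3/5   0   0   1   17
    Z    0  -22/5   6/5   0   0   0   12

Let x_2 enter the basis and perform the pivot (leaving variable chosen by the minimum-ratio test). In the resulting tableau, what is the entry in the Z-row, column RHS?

Ratio test on column x_2 — row 1: 2/(3/5) = 10/3; row 2: 25/(4/5) = 125/4; row 3: 24/(11/5) = 120/11; row 4: 17/(1/5) = 85. Minimum is 10/3 at row 1 (x_1 leaves); pivot element 3/5.
Divide row 1 by 3/5; eliminate column x_2 from the other rows.
Z-row update in column RHS: 12 − (-22/5)·(10/3) = 80/3.

80/3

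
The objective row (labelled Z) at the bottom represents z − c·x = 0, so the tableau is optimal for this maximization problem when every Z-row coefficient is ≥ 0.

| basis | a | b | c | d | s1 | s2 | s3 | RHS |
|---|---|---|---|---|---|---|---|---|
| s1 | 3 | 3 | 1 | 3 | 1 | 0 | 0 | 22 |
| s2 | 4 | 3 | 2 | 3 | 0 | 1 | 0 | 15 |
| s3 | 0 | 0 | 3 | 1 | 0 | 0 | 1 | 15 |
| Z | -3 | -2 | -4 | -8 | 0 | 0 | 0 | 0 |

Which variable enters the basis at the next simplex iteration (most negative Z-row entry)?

Negative Z-row entries: a: -3, b: -2, c: -4, d: -8.
The most negative is -8 in column d, so d enters.

d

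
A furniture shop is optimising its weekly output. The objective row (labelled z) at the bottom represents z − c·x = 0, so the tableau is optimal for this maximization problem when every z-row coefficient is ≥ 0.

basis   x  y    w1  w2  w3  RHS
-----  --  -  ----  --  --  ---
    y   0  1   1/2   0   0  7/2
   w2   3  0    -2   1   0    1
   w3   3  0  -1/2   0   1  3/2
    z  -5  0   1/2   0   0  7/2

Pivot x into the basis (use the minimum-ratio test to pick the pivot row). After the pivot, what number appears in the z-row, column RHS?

31/6

Ratio test on column x — row 1: entry 0 ≤ 0; row 2: 1/3 = 1/3; row 3: (3/2)/3 = 1/2. Minimum is 1/3 at row 2 (w2 leaves); pivot element 3.
Divide row 2 by 3; eliminate column x from the other rows.
z-row update in column RHS: 7/2 − (-5)·(1/3) = 31/6.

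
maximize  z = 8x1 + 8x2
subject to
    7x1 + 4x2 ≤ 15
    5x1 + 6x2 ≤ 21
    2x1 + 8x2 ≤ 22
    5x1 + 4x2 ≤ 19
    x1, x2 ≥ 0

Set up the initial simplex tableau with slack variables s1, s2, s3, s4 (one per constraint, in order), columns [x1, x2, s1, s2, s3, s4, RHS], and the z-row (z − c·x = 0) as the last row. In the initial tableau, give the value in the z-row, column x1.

The z-row carries the negated objective coefficients: the x1 entry is -8.

-8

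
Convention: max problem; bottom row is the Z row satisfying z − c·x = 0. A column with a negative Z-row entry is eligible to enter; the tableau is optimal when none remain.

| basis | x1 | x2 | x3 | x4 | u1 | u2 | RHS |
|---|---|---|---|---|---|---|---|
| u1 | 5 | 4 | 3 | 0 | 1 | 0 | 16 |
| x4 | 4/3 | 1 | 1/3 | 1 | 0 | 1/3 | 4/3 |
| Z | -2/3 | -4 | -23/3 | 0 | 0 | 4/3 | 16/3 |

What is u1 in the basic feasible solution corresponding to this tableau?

u1 is basic (row 1); its value is the RHS of that row, 16.

16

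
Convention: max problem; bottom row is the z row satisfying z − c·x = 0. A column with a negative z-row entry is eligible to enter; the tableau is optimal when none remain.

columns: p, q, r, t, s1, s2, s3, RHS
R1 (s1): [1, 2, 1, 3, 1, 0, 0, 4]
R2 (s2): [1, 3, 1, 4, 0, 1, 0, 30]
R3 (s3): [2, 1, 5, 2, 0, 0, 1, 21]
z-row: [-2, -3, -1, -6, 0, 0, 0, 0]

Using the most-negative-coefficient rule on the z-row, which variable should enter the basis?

Negative z-row entries: p: -2, q: -3, r: -1, t: -6.
The most negative is -6 in column t, so t enters.

t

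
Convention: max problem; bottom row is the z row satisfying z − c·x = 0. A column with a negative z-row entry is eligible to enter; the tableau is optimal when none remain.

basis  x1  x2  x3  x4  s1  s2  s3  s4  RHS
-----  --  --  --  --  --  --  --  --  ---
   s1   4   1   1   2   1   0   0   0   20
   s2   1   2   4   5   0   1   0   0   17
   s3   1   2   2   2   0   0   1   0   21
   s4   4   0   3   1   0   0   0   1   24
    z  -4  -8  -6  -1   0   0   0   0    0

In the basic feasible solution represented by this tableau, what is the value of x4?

x4 is not in the basis, so in the current basic feasible solution x4 = 0.

0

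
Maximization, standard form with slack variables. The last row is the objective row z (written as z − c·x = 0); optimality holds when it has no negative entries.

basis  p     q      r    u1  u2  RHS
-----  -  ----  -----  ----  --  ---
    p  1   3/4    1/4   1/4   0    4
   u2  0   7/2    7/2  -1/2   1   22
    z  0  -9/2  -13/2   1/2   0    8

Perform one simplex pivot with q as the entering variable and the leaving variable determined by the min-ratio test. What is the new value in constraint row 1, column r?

Ratio test on column q — row 1: 4/(3/4) = 16/3; row 2: 22/(7/2) = 44/7. Minimum is 16/3 at row 1 (p leaves); pivot element 3/4.
Divide row 1 by 3/4; eliminate column q from the other rows.
In the new row 1, the r entry is the old entry divided by the pivot: (1/4)/(3/4) = 1/3.

1/3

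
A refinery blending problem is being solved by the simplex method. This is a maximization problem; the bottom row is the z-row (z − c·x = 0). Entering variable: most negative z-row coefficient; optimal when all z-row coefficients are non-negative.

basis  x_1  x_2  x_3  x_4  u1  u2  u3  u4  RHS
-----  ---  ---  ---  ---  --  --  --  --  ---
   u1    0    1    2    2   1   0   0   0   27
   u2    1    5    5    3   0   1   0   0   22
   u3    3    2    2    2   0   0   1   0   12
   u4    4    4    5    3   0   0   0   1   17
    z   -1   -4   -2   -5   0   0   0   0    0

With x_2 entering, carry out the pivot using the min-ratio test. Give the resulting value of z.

Ratio test on column x_2 — row 1: 27/1 = 27; row 2: 22/5 = 22/5; row 3: 12/2 = 6; row 4: 17/4 = 17/4. Minimum is 17/4 at row 4 (u4 leaves); pivot element 4.
Pivot on row 4; the z-row RHS becomes 0 − (-4)·(17/4) = 17.

17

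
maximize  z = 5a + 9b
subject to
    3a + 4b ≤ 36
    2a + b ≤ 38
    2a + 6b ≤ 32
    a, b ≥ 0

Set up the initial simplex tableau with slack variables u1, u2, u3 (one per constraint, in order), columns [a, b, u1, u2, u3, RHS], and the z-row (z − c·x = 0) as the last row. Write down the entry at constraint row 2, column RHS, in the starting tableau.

The RHS of constraint 2 is b_2 = 38.

38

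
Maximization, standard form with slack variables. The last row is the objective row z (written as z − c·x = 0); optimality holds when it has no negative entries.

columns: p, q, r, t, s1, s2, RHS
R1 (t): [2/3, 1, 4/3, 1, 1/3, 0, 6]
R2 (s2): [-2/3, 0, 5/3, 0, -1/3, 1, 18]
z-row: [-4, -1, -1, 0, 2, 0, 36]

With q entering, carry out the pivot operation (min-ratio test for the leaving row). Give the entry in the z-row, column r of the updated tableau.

Ratio test on column q — row 1: 6/1 = 6; row 2: entry 0 ≤ 0. Minimum is 6 at row 1 (t leaves); pivot element 1.
Divide row 1 by 1; eliminate column q from the other rows.
z-row update in column r: -1 − (-1)·(4/3) = 1/3.

1/3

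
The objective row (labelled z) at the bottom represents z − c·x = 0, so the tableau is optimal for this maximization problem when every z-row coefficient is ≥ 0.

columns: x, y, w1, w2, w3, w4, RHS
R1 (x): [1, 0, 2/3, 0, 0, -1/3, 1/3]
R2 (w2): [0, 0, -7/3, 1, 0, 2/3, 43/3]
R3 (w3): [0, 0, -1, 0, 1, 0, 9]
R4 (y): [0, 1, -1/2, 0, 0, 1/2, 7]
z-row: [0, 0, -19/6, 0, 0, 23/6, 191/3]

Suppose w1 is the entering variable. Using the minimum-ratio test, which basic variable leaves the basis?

Column w1 entries and ratios — x: (1/3)/(2/3) = 1/2; w2: -7/3 ≤ 0, skip; w3: -1 ≤ 0, skip; y: -1/2 ≤ 0, skip.
Smallest ratio is 1/2 in the row of x, so x leaves.

x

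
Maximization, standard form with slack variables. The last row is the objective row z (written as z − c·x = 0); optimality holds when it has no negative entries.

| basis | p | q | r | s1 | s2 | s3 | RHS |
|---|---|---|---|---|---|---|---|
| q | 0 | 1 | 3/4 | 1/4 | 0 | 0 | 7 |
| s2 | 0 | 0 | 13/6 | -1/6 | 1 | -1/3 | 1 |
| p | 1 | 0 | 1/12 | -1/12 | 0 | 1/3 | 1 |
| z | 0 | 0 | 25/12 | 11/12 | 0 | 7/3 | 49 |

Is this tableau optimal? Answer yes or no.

Every z-row coefficient is ≥ 0, so the tableau is optimal.

yes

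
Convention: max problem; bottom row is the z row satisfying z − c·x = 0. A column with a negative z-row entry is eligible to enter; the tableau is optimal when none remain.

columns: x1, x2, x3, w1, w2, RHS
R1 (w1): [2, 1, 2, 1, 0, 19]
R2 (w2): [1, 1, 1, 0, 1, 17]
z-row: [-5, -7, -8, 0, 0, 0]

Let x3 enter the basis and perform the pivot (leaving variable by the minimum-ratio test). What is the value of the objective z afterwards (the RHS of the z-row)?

76

Ratio test on column x3 — row 1: 19/2 = 19/2; row 2: 17/1 = 17. Minimum is 19/2 at row 1 (w1 leaves); pivot element 2.
Pivot on row 1; the z-row RHS becomes 0 − (-8)·(19/2) = 76.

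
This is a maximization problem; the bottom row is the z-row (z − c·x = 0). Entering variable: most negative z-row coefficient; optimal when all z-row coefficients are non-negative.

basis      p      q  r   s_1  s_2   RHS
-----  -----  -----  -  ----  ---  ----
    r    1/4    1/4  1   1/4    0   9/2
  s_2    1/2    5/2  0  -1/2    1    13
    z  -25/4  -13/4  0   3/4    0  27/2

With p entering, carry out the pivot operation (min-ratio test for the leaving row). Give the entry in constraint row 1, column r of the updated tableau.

4

Ratio test on column p — row 1: (9/2)/(1/4) = 18; row 2: 13/(1/2) = 26. Minimum is 18 at row 1 (r leaves); pivot element 1/4.
Divide row 1 by 1/4; eliminate column p from the other rows.
In the new row 1, the r entry is the old entry divided by the pivot: 1/(1/4) = 4.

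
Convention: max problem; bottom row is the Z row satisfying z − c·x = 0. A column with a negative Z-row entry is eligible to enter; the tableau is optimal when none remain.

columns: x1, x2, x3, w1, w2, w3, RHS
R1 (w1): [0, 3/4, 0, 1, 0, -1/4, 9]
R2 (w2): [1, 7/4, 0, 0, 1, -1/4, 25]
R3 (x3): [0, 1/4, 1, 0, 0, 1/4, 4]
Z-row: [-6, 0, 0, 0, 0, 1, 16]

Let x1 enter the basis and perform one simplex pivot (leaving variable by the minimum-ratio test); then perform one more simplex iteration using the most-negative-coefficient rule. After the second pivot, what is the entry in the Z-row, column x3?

2

Ratio test on column x1 — row 1: entry 0 ≤ 0; row 2: 25/1 = 25; row 3: entry 0 ≤ 0. Minimum is 25 at row 2 (w2 leaves); pivot element 1.
Divide row 2 by 1; eliminate column x1 from the other rows.
Second iteration: most negative Z-row entry is -1/2 in column w3, so w3 enters.
Ratio test on column w3 — row 1: entry -1/4 ≤ 0; row 2: entry -1/4 ≤ 0; row 3: 4/(1/4) = 16. Minimum is 16 at row 3 (x3 leaves); pivot element 1/4.
Divide row 3 by 1/4; eliminate column w3 from the other rows.
After both pivots, the entry at the Z-row, column x3 is 2.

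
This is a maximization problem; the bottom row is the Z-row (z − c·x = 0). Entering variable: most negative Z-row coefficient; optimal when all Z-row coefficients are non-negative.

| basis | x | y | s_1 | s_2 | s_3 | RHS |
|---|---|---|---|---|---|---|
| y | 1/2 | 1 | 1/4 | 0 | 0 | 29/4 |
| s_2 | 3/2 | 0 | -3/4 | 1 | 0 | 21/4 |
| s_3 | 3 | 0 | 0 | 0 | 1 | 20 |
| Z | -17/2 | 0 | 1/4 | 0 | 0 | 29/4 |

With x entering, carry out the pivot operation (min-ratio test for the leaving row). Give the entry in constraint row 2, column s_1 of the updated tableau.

Ratio test on column x — row 1: (29/4)/(1/2) = 29/2; row 2: (21/4)/(3/2) = 7/2; row 3: 20/3 = 20/3. Minimum is 7/2 at row 2 (s_2 leaves); pivot element 3/2.
Divide row 2 by 3/2; eliminate column x from the other rows.
In the new row 2, the s_1 entry is the old entry divided by the pivot: (-3/4)/(3/2) = -1/2.

-1/2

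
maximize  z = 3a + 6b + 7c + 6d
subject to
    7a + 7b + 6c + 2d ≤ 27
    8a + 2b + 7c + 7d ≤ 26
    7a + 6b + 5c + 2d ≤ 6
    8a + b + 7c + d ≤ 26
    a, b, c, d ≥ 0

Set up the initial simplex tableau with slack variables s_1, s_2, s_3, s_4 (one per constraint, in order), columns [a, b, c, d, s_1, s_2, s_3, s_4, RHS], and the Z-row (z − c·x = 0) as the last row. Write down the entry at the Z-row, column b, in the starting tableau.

The Z-row carries the negated objective coefficients: the b entry is -6.

-6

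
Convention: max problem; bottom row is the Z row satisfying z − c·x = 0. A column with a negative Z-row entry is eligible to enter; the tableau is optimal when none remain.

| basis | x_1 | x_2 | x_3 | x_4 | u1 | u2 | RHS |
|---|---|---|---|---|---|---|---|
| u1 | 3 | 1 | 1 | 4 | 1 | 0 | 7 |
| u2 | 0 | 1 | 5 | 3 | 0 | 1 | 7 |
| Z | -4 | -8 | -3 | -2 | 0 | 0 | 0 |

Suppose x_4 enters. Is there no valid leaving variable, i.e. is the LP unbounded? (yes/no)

Column x_4 has positive entries in row(s) 1, 2, so the ratio test bounds it — not unbounded.

no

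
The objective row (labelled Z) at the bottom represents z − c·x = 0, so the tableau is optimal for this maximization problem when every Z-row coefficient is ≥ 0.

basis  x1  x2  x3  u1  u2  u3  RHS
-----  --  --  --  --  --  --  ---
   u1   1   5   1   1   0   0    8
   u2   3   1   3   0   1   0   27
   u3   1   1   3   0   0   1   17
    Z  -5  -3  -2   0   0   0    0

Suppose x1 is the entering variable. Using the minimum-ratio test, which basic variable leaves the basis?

u1

Column x1 entries and ratios — u1: 8/1 = 8; u2: 27/3 = 9; u3: 17/1 = 17.
Smallest ratio is 8 in the row of u1, so u1 leaves.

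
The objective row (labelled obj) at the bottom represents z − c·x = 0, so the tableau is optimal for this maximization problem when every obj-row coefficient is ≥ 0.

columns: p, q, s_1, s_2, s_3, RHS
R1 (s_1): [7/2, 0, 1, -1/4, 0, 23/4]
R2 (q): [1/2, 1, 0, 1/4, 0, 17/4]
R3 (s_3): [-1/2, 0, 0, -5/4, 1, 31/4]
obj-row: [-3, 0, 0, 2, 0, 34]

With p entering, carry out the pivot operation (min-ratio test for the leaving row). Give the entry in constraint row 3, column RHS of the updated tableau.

60/7

Ratio test on column p — row 1: (23/4)/(7/2) = 23/14; row 2: (17/4)/(1/2) = 17/2; row 3: entry -1/2 ≤ 0. Minimum is 23/14 at row 1 (s_1 leaves); pivot element 7/2.
Divide row 1 by 7/2; eliminate column p from the other rows.
Row 3 update in column RHS: 31/4 − (-1/2)·(23/14) = 60/7.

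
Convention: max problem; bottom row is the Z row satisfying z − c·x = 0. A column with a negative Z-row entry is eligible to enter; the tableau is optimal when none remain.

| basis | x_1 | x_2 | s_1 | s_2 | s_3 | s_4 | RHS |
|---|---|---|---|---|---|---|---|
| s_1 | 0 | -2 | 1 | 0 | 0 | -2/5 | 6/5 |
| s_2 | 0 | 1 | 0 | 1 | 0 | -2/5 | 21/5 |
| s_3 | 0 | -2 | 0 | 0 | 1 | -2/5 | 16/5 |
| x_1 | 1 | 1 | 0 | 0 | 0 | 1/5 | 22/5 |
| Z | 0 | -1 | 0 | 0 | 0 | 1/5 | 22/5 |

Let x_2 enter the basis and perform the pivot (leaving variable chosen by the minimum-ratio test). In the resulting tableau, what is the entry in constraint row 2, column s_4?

Ratio test on column x_2 — row 1: entry -2 ≤ 0; row 2: (21/5)/1 = 21/5; row 3: entry -2 ≤ 0; row 4: (22/5)/1 = 22/5. Minimum is 21/5 at row 2 (s_2 leaves); pivot element 1.
Divide row 2 by 1; eliminate column x_2 from the other rows.
In the new row 2, the s_4 entry is the old entry divided by the pivot: (-2/5)/1 = -2/5.

-2/5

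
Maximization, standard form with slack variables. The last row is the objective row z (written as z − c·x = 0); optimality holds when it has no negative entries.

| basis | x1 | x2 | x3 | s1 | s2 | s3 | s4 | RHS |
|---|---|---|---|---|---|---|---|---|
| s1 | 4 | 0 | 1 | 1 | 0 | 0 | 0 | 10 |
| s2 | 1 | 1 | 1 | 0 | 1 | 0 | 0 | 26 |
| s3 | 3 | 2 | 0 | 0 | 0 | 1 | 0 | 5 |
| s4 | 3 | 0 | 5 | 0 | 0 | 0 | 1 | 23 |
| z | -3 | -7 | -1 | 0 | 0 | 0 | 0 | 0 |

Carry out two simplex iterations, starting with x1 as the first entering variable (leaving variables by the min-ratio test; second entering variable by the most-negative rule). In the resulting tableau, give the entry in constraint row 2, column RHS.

Ratio test on column x1 — row 1: 10/4 = 5/2; row 2: 26/1 = 26; row 3: 5/3 = 5/3; row 4: 23/3 = 23/3. Minimum is 5/3 at row 3 (s3 leaves); pivot element 3.
Divide row 3 by 3; eliminate column x1 from the other rows.
Second iteration: most negative z-row entry is -5 in column x2, so x2 enters.
Ratio test on column x2 — row 1: entry -8/3 ≤ 0; row 2: (73/3)/(1/3) = 73; row 3: (5/3)/(2/3) = 5/2; row 4: entry -2 ≤ 0. Minimum is 5/2 at row 3 (x1 leaves); pivot element 2/3.
Divide row 3 by 2/3; eliminate column x2 from the other rows.
After both pivots, the entry at constraint row 2, column RHS is 47/2.

47/2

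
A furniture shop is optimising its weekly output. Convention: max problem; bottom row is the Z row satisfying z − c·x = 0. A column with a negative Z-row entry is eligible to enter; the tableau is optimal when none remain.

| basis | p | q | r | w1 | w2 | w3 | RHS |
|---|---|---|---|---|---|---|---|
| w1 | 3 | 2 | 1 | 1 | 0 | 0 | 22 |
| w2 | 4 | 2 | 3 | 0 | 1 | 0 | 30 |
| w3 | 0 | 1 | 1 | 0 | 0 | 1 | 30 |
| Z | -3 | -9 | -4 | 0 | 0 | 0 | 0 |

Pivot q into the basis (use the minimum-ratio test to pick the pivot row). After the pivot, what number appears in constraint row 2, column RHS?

Ratio test on column q — row 1: 22/2 = 11; row 2: 30/2 = 15; row 3: 30/1 = 30. Minimum is 11 at row 1 (w1 leaves); pivot element 2.
Divide row 1 by 2; eliminate column q from the other rows.
Row 2 update in column RHS: 30 − 2·11 = 8.

8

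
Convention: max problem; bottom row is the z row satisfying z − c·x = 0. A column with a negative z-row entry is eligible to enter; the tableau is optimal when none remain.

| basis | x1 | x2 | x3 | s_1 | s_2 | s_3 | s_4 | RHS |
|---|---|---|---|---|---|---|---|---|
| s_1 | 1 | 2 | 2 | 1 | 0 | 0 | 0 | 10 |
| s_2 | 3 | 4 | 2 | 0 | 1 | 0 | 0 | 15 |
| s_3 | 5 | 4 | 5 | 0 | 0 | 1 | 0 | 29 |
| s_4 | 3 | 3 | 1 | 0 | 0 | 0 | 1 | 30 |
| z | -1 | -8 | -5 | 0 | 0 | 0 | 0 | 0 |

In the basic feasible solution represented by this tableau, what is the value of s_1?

s_1 is basic (row 1); its value is the RHS of that row, 10.

10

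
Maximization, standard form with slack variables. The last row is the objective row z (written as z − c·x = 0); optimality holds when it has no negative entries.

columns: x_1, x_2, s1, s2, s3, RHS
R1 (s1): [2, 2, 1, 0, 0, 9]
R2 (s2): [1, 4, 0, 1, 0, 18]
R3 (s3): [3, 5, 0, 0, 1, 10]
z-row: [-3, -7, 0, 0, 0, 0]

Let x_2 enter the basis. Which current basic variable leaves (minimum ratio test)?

s3

Column x_2 entries and ratios — s1: 9/2 = 9/2; s2: 18/4 = 9/2; s3: 10/5 = 2.
Smallest ratio is 2 in the row of s3, so s3 leaves.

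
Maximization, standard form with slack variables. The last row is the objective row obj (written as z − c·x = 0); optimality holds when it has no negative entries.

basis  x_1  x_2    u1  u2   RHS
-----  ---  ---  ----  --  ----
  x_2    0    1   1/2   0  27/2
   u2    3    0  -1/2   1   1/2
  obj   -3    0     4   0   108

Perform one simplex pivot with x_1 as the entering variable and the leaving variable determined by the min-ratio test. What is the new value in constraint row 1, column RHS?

Ratio test on column x_1 — row 1: entry 0 ≤ 0; row 2: (1/2)/3 = 1/6. Minimum is 1/6 at row 2 (u2 leaves); pivot element 3.
Divide row 2 by 3; eliminate column x_1 from the other rows.
Row 1 update in column RHS: 27/2 − 0·(1/6) = 27/2.

27/2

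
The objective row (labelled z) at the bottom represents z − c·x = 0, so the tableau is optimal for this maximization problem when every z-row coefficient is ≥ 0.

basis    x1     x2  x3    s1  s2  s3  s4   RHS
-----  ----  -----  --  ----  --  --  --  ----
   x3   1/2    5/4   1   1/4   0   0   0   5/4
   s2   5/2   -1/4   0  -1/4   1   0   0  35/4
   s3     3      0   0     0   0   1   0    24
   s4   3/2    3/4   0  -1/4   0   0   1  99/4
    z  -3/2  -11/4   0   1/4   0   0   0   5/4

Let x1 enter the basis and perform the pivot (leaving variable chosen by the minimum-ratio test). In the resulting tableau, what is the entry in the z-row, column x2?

Ratio test on column x1 — row 1: (5/4)/(1/2) = 5/2; row 2: (35/4)/(5/2) = 7/2; row 3: 24/3 = 8; row 4: (99/4)/(3/2) = 33/2. Minimum is 5/2 at row 1 (x3 leaves); pivot element 1/2.
Divide row 1 by 1/2; eliminate column x1 from the other rows.
z-row update in column x2: -11/4 − (-3/2)·(5/2) = 1.

1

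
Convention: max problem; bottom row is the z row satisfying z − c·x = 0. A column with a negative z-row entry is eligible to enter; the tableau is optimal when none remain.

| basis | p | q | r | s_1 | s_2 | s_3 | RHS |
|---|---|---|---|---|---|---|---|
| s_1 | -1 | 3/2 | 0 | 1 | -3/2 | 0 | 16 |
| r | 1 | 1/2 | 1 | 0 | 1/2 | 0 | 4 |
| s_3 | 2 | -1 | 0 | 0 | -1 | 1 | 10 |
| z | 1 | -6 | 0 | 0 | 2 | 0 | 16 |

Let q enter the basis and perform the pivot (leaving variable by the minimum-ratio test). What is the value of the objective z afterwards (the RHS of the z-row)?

64

Ratio test on column q — row 1: 16/(3/2) = 32/3; row 2: 4/(1/2) = 8; row 3: entry -1 ≤ 0. Minimum is 8 at row 2 (r leaves); pivot element 1/2.
Pivot on row 2; the z-row RHS becomes 16 − (-6)·8 = 64.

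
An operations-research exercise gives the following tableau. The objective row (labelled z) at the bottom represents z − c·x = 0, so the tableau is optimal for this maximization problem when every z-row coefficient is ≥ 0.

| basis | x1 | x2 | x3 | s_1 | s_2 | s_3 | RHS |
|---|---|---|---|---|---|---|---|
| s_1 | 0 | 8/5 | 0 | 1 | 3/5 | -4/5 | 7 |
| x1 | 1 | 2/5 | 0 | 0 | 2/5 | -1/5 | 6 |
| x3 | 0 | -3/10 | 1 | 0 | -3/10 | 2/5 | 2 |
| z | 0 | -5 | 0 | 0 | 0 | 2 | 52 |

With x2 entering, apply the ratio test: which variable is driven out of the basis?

Column x2 entries and ratios — s_1: 7/(8/5) = 35/8; x1: 6/(2/5) = 15; x3: -3/10 ≤ 0, skip.
Smallest ratio is 35/8 in the row of s_1, so s_1 leaves.

s_1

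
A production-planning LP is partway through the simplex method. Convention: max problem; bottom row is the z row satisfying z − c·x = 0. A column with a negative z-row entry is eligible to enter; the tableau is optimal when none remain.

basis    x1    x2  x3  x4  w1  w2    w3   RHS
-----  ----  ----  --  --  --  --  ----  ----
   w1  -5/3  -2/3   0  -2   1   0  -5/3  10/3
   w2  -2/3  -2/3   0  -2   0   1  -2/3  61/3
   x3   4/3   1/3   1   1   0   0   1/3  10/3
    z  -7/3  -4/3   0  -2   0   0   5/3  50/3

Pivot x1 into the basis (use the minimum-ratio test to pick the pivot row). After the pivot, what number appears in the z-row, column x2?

-3/4

Ratio test on column x1 — row 1: entry -5/3 ≤ 0; row 2: entry -2/3 ≤ 0; row 3: (10/3)/(4/3) = 5/2. Minimum is 5/2 at row 3 (x3 leaves); pivot element 4/3.
Divide row 3 by 4/3; eliminate column x1 from the other rows.
z-row update in column x2: -4/3 − (-7/3)·(1/4) = -3/4.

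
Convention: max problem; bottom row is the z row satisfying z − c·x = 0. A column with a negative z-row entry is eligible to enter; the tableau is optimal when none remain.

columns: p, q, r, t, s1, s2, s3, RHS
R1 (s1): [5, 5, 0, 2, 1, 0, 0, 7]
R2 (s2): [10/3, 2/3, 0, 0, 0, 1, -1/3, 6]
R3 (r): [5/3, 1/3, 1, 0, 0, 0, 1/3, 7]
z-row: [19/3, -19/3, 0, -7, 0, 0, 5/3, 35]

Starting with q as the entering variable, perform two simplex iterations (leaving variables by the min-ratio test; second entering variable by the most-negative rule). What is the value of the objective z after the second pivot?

119/2

Ratio test on column q — row 1: 7/5 = 7/5; row 2: 6/(2/3) = 9; row 3: 7/(1/3) = 21. Minimum is 7/5 at row 1 (s1 leaves); pivot element 5.
Pivot on row 1; the z-row RHS becomes 35 − (-19/3)·(7/5) = 658/15.
Next entering variable (most negative z-row entry -67/15): t.
Ratio test on column t — row 1: (7/5)/(2/5) = 7/2; row 2: entry -4/15 ≤ 0; row 3: entry -2/15 ≤ 0. Minimum is 7/2 at row 1 (q leaves); pivot element 2/5.
After the second pivot the z-row RHS is 658/15 − (-67/15)·(7/2) = 119/2.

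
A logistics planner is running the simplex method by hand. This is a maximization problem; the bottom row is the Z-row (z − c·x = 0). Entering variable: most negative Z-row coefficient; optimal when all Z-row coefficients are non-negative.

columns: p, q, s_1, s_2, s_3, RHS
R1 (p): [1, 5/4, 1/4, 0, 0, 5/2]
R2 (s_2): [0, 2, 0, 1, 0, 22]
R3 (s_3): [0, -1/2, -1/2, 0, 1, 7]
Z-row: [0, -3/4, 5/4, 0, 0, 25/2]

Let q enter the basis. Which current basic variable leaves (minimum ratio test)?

p

Column q entries and ratios — p: (5/2)/(5/4) = 2; s_2: 22/2 = 11; s_3: -1/2 ≤ 0, skip.
Smallest ratio is 2 in the row of p, so p leaves.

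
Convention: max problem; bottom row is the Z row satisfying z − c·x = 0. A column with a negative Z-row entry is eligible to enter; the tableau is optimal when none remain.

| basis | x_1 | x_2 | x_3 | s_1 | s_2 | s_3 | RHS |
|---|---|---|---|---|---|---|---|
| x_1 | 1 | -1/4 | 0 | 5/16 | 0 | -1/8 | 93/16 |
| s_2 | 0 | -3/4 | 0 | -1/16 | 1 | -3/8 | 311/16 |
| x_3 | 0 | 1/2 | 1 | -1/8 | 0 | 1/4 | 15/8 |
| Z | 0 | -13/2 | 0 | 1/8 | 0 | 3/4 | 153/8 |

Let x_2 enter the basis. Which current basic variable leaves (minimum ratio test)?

x_3

Column x_2 entries and ratios — x_1: -1/4 ≤ 0, skip; s_2: -3/4 ≤ 0, skip; x_3: (15/8)/(1/2) = 15/4.
Smallest ratio is 15/4 in the row of x_3, so x_3 leaves.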